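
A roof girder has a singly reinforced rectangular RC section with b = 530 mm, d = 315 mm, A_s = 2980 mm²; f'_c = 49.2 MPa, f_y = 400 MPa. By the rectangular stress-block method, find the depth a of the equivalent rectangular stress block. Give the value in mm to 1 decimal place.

T = A_s f_y = 2980 × 400 = 1192000 N = 1192 kN.
Setting C = 0.85 f'_c a b equal to T: a = 1192000/(0.85 × 49.2 × 530) = 53.8 mm.

a ≈ 53.8 mm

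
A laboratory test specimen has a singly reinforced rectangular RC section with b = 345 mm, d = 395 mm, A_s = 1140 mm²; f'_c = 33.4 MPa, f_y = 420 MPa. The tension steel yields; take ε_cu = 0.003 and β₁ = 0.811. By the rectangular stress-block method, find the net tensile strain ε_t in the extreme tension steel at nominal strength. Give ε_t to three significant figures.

ε_t ≈ 0.0167

a = A_s f_y/(0.85 f'_c b) = 48.88 mm.
β₁ = 0.811, so c = a/β₁ = 48.88/0.811 = 60.27 mm.
From the linear strain diagram with ε_cu = 0.003: ε_t = 0.003 (d − c)/c = 0.003 × (395 − 60.27)/60.27 = 0.0167.
Since ε_t ≥ 0.005, the section is tension-controlled.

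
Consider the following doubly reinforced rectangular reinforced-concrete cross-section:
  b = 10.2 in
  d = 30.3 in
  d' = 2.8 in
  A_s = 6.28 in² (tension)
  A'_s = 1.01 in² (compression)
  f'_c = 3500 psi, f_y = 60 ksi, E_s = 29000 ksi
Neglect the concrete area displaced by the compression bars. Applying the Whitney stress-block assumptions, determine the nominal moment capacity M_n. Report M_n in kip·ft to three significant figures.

M_n ≈ 800 kip·ft

Assume both steels yield.
a = (A_s − A'_s) f_y/(0.85 f'_c b) = (6.28 − 1.01) × 60/(0.85 × 3.5 × 10.2) = 10.420 in.
c = a/β₁ = 10.420/0.85 = 12.259 in; ε'_s = 0.003(c − d')/c = 0.0023 ≥ ε_y = 0.0021, so the compression steel yields.
M_n = (A_s − A'_s) f_y (d − a/2) + A'_s f_y (d − d') = 316.2 × (30.3 − 5.21) + 60.6 × (30.3 − 2.8) = 7933.5 + 1666.5 = 9600.0 kip·in = 9600.0/12 = 800.00 kip·ft.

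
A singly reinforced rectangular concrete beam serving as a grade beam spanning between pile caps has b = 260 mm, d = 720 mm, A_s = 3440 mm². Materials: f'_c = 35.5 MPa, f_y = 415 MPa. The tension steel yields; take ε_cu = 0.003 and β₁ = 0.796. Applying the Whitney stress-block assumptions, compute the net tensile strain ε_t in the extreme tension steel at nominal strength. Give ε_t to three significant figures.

ε_t ≈ 0.00645

a = A_s f_y/(0.85 f'_c b) = 181.96 mm.
β₁ = 0.796, so c = a/β₁ = 181.96/0.796 = 228.59 mm.
From the linear strain diagram with ε_cu = 0.003: ε_t = 0.003 (d − c)/c = 0.003 × (720 − 228.59)/228.59 = 0.00645.
Since ε_t ≥ 0.005, the section is tension-controlled.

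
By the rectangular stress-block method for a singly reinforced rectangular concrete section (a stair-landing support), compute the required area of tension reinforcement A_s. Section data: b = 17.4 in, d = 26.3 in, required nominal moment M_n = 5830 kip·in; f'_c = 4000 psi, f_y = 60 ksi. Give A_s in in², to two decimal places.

From M_n = 0.85 f'_c a b (d − a/2):
a = d − √(d² − 2M_n/(0.85 f'_c b)) = 26.3 − √(26.3² − 2 × 5830/(0.85 × 4 × 17.4)) = 4.060 in.
A_s = 0.85 f'_c a b / f_y = 0.85 × 4 × 4.060 × 17.4 / 60 = 4.003 in².

A_s ≈ 4.00 in²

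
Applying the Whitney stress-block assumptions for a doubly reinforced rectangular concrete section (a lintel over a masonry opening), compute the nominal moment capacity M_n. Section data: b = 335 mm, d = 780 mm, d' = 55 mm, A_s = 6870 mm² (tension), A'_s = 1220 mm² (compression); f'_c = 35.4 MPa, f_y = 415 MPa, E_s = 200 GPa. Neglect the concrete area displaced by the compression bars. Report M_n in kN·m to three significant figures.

Assume both tension and compression steel yield.
Net tension couple steel: A_s − A'_s = 5650 mm².
a = (A_s − A'_s) f_y / (0.85 f'_c b) = 2344750/(0.85 × 35.4 × 335) = 232.61 mm.
c = a/β₁ = 232.61/0.797 = 291.86 mm; ε'_s = 0.003(c − d')/c = 0.0024 ≥ f_y/E_s = 0.0021, so compression steel does yield.
M_n = (A_s − A'_s) f_y (d − a/2) + A'_s f_y (d − d') = [2344750 × (780 − 116.305) + 506300 × (780 − 55)] × 10⁻⁶ = 1556.20 + 367.07 = 1923.27 kN·m.

M_n ≈ 1920 kN·m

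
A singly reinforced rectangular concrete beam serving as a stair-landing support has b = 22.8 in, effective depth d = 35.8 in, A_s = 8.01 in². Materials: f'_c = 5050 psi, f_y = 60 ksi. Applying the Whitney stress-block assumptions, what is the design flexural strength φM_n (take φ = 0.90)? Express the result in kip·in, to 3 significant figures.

T = A_s f_y = 8.01 × 60 = 480.6 kips.
a = T/(0.85 f'_c b) = 480.6/(0.85 × 5.05 × 22.8) = 4.911 in.
M_n = T(d − a/2) = 480.6 × (35.8 − 2.4555) = 16025.4 kip·in.
φM_n = 0.90 × 16025.4 = 14422.9 kip·in.

φM_n ≈ 14400 kip·in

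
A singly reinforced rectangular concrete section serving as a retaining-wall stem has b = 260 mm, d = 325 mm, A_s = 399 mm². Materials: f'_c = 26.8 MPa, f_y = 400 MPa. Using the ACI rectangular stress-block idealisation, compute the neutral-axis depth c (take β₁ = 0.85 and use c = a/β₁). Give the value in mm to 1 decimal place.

T = A_s f_y = 399 × 400 = 159600 N = 159.6 kN.
Setting C = 0.85 f'_c a b equal to T: a = 159600/(0.85 × 26.8 × 260) = 26.947 mm.
With β₁ = 0.85, c = a/β₁ = 26.947/0.85 = 31.7 mm.

c ≈ 31.7 mm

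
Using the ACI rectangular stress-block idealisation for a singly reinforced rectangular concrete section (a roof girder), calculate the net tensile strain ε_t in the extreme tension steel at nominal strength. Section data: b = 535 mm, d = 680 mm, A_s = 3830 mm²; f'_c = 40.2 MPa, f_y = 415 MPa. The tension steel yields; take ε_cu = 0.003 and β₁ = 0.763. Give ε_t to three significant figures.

ε_t ≈ 0.0149

a = A_s f_y/(0.85 f'_c b) = 86.95 mm.
β₁ = 0.763, so c = a/β₁ = 86.95/0.763 = 113.96 mm.
From the linear strain diagram with ε_cu = 0.003: ε_t = 0.003 (d − c)/c = 0.003 × (680 − 113.96)/113.96 = 0.0149.
Since ε_t ≥ 0.005, the section is tension-controlled.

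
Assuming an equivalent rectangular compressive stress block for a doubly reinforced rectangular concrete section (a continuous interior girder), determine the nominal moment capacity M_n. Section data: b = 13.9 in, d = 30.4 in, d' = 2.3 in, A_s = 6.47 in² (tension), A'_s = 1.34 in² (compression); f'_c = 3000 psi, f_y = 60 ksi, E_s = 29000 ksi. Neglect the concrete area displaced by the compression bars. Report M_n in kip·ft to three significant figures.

Assume both steels yield.
a = (A_s − A'_s) f_y/(0.85 f'_c b) = (6.47 − 1.34) × 60/(0.85 × 3 × 13.9) = 8.684 in.
c = a/β₁ = 8.684/0.85 = 10.216 in; ε'_s = 0.003(c − d')/c = 0.0023 ≥ ε_y = 0.0021, so the compression steel yields.
M_n = (A_s − A'_s) f_y (d − a/2) + A'_s f_y (d − d') = 307.8 × (30.4 − 4.342) + 80.4 × (30.4 − 2.3) = 8020.7 + 2259.2 = 10279.9 kip·in = 10279.9/12 = 856.66 kip·ft.

M_n ≈ 857 kip·ft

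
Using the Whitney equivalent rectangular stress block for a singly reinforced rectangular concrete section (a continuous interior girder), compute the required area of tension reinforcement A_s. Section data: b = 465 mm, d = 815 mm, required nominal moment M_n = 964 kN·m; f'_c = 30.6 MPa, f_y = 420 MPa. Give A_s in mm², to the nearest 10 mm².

A_s ≈ 3010 mm²

With M_n = 0.85 f'_c a b (d − a/2), solve the quadratic for a:
a = d − √(d² − 2M_n/(0.85 f'_c b)) = 815 − √(815² − 2 × 964×10⁶/(0.85 × 30.6 × 465)) = 104.50 mm.
A_s = 0.85 f'_c a b / f_y = 0.85 × 30.6 × 104.50 × 465 / 420 = 3009.3 mm².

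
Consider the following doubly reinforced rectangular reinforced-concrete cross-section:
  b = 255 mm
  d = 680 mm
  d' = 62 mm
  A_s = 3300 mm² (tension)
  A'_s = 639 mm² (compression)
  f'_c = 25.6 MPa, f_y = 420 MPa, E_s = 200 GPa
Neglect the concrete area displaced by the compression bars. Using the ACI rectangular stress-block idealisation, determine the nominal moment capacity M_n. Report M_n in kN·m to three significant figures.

Assume both tension and compression steel yield.
Net tension couple steel: A_s − A'_s = 2661 mm².
a = (A_s − A'_s) f_y / (0.85 f'_c b) = 1117620/(0.85 × 25.6 × 255) = 201.42 mm.
c = a/β₁ = 201.42/0.85 = 236.96 mm; ε'_s = 0.003(c − d')/c = 0.0022 ≥ f_y/E_s = 0.0021, so compression steel does yield.
M_n = (A_s − A'_s) f_y (d − a/2) + A'_s f_y (d − d') = [1117620 × (680 − 100.71) + 268380 × (680 − 62)] × 10⁻⁶ = 647.43 + 165.86 = 813.29 kN·m.

M_n ≈ 813 kN·m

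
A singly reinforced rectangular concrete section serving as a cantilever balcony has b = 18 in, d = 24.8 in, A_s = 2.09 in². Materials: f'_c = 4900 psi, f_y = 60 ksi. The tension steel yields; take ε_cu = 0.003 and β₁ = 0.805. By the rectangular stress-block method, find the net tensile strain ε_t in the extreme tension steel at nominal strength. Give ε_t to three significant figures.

ε_t ≈ 0.0328

a = A_s f_y/(0.85 f'_c b) = 1.673 in.
β₁ = 0.805, so c = a/β₁ = 1.673/0.805 = 2.078 in.
From the linear strain diagram with ε_cu = 0.003: ε_t = 0.003 (d − c)/c = 0.003 × (24.8 − 2.078)/2.078 = 0.0328.
Since ε_t ≥ 0.005, the section is tension-controlled.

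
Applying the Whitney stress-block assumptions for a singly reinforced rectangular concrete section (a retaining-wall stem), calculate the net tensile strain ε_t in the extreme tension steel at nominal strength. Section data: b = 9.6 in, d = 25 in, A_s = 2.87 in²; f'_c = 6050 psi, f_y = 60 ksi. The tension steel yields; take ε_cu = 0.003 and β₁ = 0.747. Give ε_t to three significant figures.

a = A_s f_y/(0.85 f'_c b) = 3.488 in.
β₁ = 0.747, so c = a/β₁ = 3.488/0.747 = 4.669 in.
From the linear strain diagram with ε_cu = 0.003: ε_t = 0.003 (d − c)/c = 0.003 × (25 − 4.669)/4.669 = 0.0131.
Since ε_t ≥ 0.005, the section is tension-controlled.

ε_t ≈ 0.0131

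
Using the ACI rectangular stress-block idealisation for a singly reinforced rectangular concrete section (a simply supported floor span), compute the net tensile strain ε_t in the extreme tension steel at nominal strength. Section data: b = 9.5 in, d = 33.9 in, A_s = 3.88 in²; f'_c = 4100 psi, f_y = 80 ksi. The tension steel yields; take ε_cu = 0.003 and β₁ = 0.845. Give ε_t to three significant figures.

a = A_s f_y/(0.85 f'_c b) = 9.376 in.
β₁ = 0.845, so c = a/β₁ = 9.376/0.845 = 11.096 in.
From the linear strain diagram with ε_cu = 0.003: ε_t = 0.003 (d − c)/c = 0.003 × (33.9 − 11.096)/11.096 = 0.00617.
Since ε_t ≥ 0.005, the section is tension-controlled.

ε_t ≈ 0.00617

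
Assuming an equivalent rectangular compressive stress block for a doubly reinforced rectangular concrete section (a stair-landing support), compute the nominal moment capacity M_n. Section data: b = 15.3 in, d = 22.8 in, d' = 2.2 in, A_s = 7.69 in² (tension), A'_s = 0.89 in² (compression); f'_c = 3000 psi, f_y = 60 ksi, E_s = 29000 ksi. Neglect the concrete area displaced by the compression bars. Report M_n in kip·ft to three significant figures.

M_n ≈ 689 kip·ft

Assume both steels yield.
a = (A_s − A'_s) f_y/(0.85 f'_c b) = (7.69 − 0.89) × 60/(0.85 × 3 × 15.3) = 10.458 in.
c = a/β₁ = 10.458/0.85 = 12.304 in; ε'_s = 0.003(c − d')/c = 0.0025 ≥ ε_y = 0.0021, so the compression steel yields.
M_n = (A_s − A'_s) f_y (d − a/2) + A'_s f_y (d − d') = 408 × (22.8 − 5.229) + 53.4 × (22.8 − 2.2) = 7169.0 + 1100.0 = 8269.0 kip·in = 8269.0/12 = 689.08 kip·ft.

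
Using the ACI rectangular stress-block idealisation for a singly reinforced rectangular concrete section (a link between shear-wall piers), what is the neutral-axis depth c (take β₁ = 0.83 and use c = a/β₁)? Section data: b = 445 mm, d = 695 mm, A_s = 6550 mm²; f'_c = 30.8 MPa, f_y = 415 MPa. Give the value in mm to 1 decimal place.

T = A_s f_y = 6550 × 415 = 2718250 N = 2718.25 kN.
Setting C = 0.85 f'_c a b equal to T: a = 2718250/(0.85 × 30.8 × 445) = 233.324 mm.
With β₁ = 0.83, c = a/β₁ = 233.324/0.83 = 281.1 mm.

c ≈ 281.1 mm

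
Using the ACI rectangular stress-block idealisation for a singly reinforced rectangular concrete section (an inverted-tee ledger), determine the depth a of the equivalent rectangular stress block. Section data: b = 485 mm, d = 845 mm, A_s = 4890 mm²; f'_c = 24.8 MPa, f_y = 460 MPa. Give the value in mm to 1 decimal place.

a ≈ 220.0 mm

T = A_s f_y = 4890 × 460 = 2249400 N = 2249.4 kN.
Setting C = 0.85 f'_c a b equal to T: a = 2249400/(0.85 × 24.8 × 485) = 220.0 mm.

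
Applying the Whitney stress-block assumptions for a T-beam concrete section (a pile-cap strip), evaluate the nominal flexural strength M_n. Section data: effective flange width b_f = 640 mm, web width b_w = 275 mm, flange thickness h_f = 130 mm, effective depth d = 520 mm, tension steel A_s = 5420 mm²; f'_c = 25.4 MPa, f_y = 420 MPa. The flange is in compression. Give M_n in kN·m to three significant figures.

M_n ≈ 985 kN·m

Tension: T = A_s f_y = 5420 × 420 = 2276400 N.
Try a within the flange: a = T/(0.85 f'_c b_f) = 2276400/(0.85 × 25.4 × 640) = 164.75 mm.
a = 164.75 > h_f = 130 mm: the block extends into the web. Split into flange-overhang and web parts.
C_f = 0.85 f'_c (b_f − b_w) h_f = 0.85 × 25.4 × (640 − 275) × 130 = 1024446 N.
Remaining web compression depth: a_w = (T − C_f)/(0.85 f'_c b_w) = (2276400 − 1024446)/(0.85 × 25.4 × 275) = 210.86 mm.
M_n = C_f(d − h_f/2) + (T − C_f)(d − a_w/2) = 1024446 × (520 − 65) + 1251954 × (520 − 105.43) = 466.12 + 519.02 = 985.14 × 10⁶ N·mm.
M_n = 985.14 kN·m.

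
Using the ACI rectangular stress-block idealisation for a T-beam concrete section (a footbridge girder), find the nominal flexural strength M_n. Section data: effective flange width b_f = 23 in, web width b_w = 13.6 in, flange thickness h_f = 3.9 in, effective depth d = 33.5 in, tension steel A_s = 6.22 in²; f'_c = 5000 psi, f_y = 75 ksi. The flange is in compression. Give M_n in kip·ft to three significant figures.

Tension: T = A_s f_y = 6.22 × 75 = 466.5 kips.
Try a within the flange: a = T/(0.85 f'_c b_f) = 466.5/(0.85 × 5 × 23) = 4.772 in.
a = 4.772 > h_f = 3.9 in: the block extends into the web. Split into flange-overhang and web parts.
C_f = 0.85 f'_c (b_f − b_w) h_f = 0.85 × 5 × (23 − 13.6) × 3.9 = 155.8 kips.
Remaining web compression depth: a_w = (T − C_f)/(0.85 f'_c b_w) = (466.5 − 155.8)/(0.85 × 5 × 13.6) = 5.375 in.
M_n = C_f(d − h_f/2) + (T − C_f)(d − a_w/2) = 155.8 × (33.5 − 1.95) + 310.7 × (33.5 − 2.6875) = 4915.5 + 9573.4 = 14488.9 kip·in.
M_n = 14488.9/12 = 1207.41 kip·ft.

M_n ≈ 1210 kip·ft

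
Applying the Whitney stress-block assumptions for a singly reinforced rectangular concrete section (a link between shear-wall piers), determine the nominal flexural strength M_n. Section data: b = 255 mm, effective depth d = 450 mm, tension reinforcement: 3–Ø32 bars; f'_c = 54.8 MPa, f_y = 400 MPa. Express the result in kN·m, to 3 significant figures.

M_n ≈ 395 kN·m

A_s = 3 × 804 = 2412 mm².
T = A_s f_y = 2412 × 400 = 964800 N = 964.8 kN.
From C = T: a = T/(0.85 f'_c b) = 964800/(0.85 × 54.8 × 255) = 81.23 mm.
M_n = T(d − a/2) = 964.8 kN × (450 − 40.615) mm = 394.97 kN·m.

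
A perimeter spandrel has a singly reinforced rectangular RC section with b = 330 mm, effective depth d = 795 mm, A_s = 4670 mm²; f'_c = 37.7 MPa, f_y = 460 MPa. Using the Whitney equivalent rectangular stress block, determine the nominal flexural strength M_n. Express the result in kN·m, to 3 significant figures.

M_n ≈ 1490 kN·m

T = A_s f_y = 4670 × 460 = 2148200 N = 2148.2 kN.
From C = T: a = T/(0.85 f'_c b) = 2148200/(0.85 × 37.7 × 330) = 203.14 mm.
M_n = T(d − a/2) = 2148.2 kN × (795 − 101.57) mm = 1489.63 kN·m.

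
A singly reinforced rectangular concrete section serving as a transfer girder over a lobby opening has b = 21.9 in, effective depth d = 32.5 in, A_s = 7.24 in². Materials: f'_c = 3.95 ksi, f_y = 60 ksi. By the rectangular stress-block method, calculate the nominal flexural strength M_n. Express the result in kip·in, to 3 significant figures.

M_n ≈ 12800 kip·in

T = A_s f_y = 7.24 × 60 = 434.4 kips.
a = T/(0.85 f'_c b) = 434.4/(0.85 × 3.95 × 21.9) = 5.908 in.
M_n = T(d − a/2) = 434.4 × (32.5 − 2.954) = 12834.8 kip·in.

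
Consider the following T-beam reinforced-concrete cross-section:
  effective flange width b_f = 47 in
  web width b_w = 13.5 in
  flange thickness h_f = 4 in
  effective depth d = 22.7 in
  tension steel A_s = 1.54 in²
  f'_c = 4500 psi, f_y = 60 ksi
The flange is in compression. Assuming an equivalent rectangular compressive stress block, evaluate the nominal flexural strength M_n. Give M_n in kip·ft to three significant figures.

Tension: T = A_s f_y = 1.54 × 60 = 92.4 kips.
Try a within the flange: a = T/(0.85 f'_c b_f) = 92.4/(0.85 × 4.5 × 47) = 0.514 in.
Since a = 0.514 ≤ h_f = 4 in, the stress block lies entirely in the flange; analyse as a rectangular beam of width b_f.
M_n = T(d − a/2) = 92.4 × (22.7 − 0.257) = 2073.7 kip·in.
M_n = 2073.7/12 = 172.81 kip·ft.

M_n ≈ 173 kip·ft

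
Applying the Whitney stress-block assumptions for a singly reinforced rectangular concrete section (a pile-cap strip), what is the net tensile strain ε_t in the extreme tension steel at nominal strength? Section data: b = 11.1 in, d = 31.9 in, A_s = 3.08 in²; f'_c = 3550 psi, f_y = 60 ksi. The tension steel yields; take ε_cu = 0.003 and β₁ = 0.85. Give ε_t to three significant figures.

ε_t ≈ 0.0117

a = A_s f_y/(0.85 f'_c b) = 5.517 in.
β₁ = 0.85, so c = a/β₁ = 5.517/0.85 = 6.491 in.
From the linear strain diagram with ε_cu = 0.003: ε_t = 0.003 (d − c)/c = 0.003 × (31.9 − 6.491)/6.491 = 0.0117.
Since ε_t ≥ 0.005, the section is tension-controlled.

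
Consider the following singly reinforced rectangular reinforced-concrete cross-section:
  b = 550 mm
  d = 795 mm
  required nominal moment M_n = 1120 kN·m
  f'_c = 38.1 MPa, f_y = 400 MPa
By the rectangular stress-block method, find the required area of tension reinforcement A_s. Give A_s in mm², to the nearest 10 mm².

With M_n = 0.85 f'_c a b (d − a/2), solve the quadratic for a:
a = d − √(d² − 2M_n/(0.85 f'_c b)) = 795 − √(795² − 2 × 1120×10⁶/(0.85 × 38.1 × 550)) = 83.48 mm.
A_s = 0.85 f'_c a b / f_y = 0.85 × 38.1 × 83.48 × 550 / 400 = 3717.3 mm².

A_s ≈ 3720 mm²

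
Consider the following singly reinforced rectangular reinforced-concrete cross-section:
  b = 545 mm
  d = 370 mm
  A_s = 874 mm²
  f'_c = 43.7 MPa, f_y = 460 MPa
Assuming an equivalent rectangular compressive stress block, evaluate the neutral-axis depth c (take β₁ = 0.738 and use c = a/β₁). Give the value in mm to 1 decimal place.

c ≈ 26.9 mm

T = A_s f_y = 874 × 460 = 402040 N = 402.04 kN.
Setting C = 0.85 f'_c a b equal to T: a = 402040/(0.85 × 43.7 × 545) = 19.860 mm.
With β₁ = 0.738, c = a/β₁ = 19.860/0.738 = 26.9 mm.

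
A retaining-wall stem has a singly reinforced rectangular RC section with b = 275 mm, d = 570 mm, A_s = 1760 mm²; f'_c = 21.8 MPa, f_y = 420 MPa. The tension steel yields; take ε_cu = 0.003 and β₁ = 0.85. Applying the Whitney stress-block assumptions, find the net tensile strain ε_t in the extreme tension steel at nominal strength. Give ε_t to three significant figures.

ε_t ≈ 0.00702

a = A_s f_y/(0.85 f'_c b) = 145.06 mm.
β₁ = 0.85, so c = a/β₁ = 145.06/0.85 = 170.66 mm.
From the linear strain diagram with ε_cu = 0.003: ε_t = 0.003 (d − c)/c = 0.003 × (570 − 170.66)/170.66 = 0.00702.
Since ε_t ≥ 0.005, the section is tension-controlled.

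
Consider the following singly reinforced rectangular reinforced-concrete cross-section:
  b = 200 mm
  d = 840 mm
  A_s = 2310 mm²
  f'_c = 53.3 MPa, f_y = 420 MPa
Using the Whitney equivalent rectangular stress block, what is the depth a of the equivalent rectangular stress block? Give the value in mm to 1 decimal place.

a ≈ 107.1 mm

T = A_s f_y = 2310 × 420 = 970200 N = 970.2 kN.
Setting C = 0.85 f'_c a b equal to T: a = 970200/(0.85 × 53.3 × 200) = 107.1 mm.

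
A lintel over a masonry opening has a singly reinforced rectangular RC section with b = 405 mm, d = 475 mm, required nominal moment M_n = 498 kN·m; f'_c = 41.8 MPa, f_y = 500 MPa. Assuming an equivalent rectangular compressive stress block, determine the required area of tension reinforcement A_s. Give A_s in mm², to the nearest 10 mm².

With M_n = 0.85 f'_c a b (d − a/2), solve the quadratic for a:
a = d − √(d² − 2M_n/(0.85 f'_c b)) = 475 − √(475² − 2 × 498×10⁶/(0.85 × 41.8 × 405)) = 79.51 mm.
A_s = 0.85 f'_c a b / f_y = 0.85 × 41.8 × 79.51 × 405 / 500 = 2288.2 mm².

A_s ≈ 2290 mm²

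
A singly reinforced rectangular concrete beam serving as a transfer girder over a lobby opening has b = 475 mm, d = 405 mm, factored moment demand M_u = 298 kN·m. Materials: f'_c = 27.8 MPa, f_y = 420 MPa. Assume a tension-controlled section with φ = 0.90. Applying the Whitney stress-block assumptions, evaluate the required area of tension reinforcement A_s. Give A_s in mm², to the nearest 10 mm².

M_n = M_u/φ = 298/0.90 = 331.111 kN·m.
With M_n = 0.85 f'_c a b (d − a/2), solve the quadratic for a:
a = d − √(d² − 2M_n/(0.85 f'_c b)) = 405 − √(405² − 2 × 331.111×10⁶/(0.85 × 27.8 × 475)) = 80.92 mm.
A_s = 0.85 f'_c a b / f_y = 0.85 × 27.8 × 80.92 × 475 / 420 = 2162.5 mm².

A_s ≈ 2160 mm²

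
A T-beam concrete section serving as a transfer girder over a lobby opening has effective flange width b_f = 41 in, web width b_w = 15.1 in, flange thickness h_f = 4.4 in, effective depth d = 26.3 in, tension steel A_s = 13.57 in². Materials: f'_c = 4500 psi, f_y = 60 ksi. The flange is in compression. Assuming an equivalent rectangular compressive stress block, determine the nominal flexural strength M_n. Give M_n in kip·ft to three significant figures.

M_n ≈ 1600 kip·ft

Tension: T = A_s f_y = 13.57 × 60 = 814.2 kips.
Try a within the flange: a = T/(0.85 f'_c b_f) = 814.2/(0.85 × 4.5 × 41) = 5.192 in.
a = 5.192 > h_f = 4.4 in: the block extends into the web. Split into flange-overhang and web parts.
C_f = 0.85 f'_c (b_f − b_w) h_f = 0.85 × 4.5 × (41 − 15.1) × 4.4 = 435.9 kips.
Remaining web compression depth: a_w = (T − C_f)/(0.85 f'_c b_w) = (814.2 − 435.9)/(0.85 × 4.5 × 15.1) = 6.550 in.
M_n = C_f(d − h_f/2) + (T − C_f)(d − a_w/2) = 435.9 × (26.3 − 2.2) + 378.3 × (26.3 − 3.275) = 10505.2 + 8710.4 = 19215.6 kip·in.
M_n = 19215.6/12 = 1601.30 kip·ft.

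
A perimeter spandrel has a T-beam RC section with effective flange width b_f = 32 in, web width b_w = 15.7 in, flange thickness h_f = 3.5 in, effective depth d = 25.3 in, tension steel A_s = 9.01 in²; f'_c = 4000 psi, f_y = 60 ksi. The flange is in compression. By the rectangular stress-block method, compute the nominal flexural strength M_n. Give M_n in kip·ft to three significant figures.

Tension: T = A_s f_y = 9.01 × 60 = 540.6 kips.
Try a within the flange: a = T/(0.85 f'_c b_f) = 540.6/(0.85 × 4 × 32) = 4.969 in.
a = 4.969 > h_f = 3.5 in: the block extends into the web. Split into flange-overhang and web parts.
C_f = 0.85 f'_c (b_f − b_w) h_f = 0.85 × 4 × (32 − 15.7) × 3.5 = 194.0 kips.
Remaining web compression depth: a_w = (T − C_f)/(0.85 f'_c b_w) = (540.6 − 194.0)/(0.85 × 4 × 15.7) = 6.493 in.
M_n = C_f(d − h_f/2) + (T − C_f)(d − a_w/2) = 194.0 × (25.3 − 1.75) + 346.6 × (25.3 − 3.2465) = 4568.7 + 7643.7 = 12212.4 kip·in.
M_n = 12212.4/12 = 1017.70 kip·ft.

M_n ≈ 1020 kip·ft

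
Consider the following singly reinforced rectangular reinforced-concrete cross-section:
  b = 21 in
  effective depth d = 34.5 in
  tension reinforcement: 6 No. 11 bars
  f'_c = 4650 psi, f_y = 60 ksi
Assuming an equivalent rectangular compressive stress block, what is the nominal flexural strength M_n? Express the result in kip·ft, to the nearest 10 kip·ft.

M_n ≈ 1460 kip·ft

A_s = 6 × 1.56 = 9.36 in².
T = A_s f_y = 9.36 × 60 = 561.6 kips.
a = T/(0.85 f'_c b) = 561.6/(0.85 × 4.65 × 21) = 6.766 in.
M_n = T(d − a/2) = 561.6 × (34.5 − 3.383) = 17475.3 kip·in = 17475.3/12 = 1456.28 kip·ft.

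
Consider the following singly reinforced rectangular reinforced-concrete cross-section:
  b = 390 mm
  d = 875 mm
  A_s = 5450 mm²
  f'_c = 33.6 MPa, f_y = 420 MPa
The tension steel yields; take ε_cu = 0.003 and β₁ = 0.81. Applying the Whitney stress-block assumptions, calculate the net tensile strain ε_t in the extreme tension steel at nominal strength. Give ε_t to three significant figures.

ε_t ≈ 0.00735

a = A_s f_y/(0.85 f'_c b) = 205.51 mm.
β₁ = 0.81, so c = a/β₁ = 205.51/0.81 = 253.72 mm.
From the linear strain diagram with ε_cu = 0.003: ε_t = 0.003 (d − c)/c = 0.003 × (875 − 253.72)/253.72 = 0.00735.
Since ε_t ≥ 0.005, the section is tension-controlled.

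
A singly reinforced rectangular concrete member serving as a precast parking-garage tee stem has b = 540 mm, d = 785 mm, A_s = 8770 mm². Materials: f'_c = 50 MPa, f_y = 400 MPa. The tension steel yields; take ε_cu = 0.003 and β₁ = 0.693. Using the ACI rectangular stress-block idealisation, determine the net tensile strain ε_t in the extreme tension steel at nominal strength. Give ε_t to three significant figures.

ε_t ≈ 0.00768

a = A_s f_y/(0.85 f'_c b) = 152.85 mm.
β₁ = 0.693, so c = a/β₁ = 152.85/0.693 = 220.56 mm.
From the linear strain diagram with ε_cu = 0.003: ε_t = 0.003 (d − c)/c = 0.003 × (785 − 220.56)/220.56 = 0.00768.
Since ε_t ≥ 0.005, the section is tension-controlled.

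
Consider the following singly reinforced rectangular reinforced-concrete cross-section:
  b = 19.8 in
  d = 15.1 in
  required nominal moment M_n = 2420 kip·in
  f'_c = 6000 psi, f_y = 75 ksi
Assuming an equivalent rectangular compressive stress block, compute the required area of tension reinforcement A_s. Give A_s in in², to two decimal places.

From M_n = 0.85 f'_c a b (d − a/2):
a = d − √(d² − 2M_n/(0.85 f'_c b)) = 15.1 − √(15.1² − 2 × 2420/(0.85 × 6 × 19.8)) = 1.681 in.
A_s = 0.85 f'_c a b / f_y = 0.85 × 6 × 1.681 × 19.8 / 75 = 2.263 in².

A_s ≈ 2.26 in²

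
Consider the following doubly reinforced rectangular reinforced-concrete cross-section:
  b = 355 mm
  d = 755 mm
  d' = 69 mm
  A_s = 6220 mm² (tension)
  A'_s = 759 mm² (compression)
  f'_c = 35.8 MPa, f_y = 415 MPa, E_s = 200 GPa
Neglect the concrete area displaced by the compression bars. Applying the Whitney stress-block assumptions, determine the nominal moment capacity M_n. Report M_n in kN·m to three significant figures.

M_n ≈ 1690 kN·m

Assume both tension and compression steel yield.
Net tension couple steel: A_s − A'_s = 5461 mm².
a = (A_s − A'_s) f_y / (0.85 f'_c b) = 2266315/(0.85 × 35.8 × 355) = 209.79 mm.
c = a/β₁ = 209.79/0.794 = 264.22 mm; ε'_s = 0.003(c − d')/c = 0.0022 ≥ f_y/E_s = 0.0021, so compression steel does yield.
M_n = (A_s − A'_s) f_y (d − a/2) + A'_s f_y (d − d') = [2266315 × (755 − 104.895) + 314985 × (755 − 69)] × 10⁻⁶ = 1473.34 + 216.08 = 1689.42 kN·m.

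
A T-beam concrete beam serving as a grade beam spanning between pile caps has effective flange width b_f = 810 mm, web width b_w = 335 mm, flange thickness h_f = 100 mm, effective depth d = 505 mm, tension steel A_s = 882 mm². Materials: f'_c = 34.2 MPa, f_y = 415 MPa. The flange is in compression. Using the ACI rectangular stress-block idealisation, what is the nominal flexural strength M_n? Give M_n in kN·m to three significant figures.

Tension: T = A_s f_y = 882 × 415 = 366030 N.
Try a within the flange: a = T/(0.85 f'_c b_f) = 366030/(0.85 × 34.2 × 810) = 15.54 mm.
Since a = 15.54 ≤ h_f = 100 mm, the stress block lies entirely in the flange; analyse as a rectangular beam of width b_f.
M_n = T(d − a/2) = 366030 × (505 − 7.77) = 182.00 × 10⁶ N·mm.
M_n = 182.00 kN·m.

M_n ≈ 182 kN·m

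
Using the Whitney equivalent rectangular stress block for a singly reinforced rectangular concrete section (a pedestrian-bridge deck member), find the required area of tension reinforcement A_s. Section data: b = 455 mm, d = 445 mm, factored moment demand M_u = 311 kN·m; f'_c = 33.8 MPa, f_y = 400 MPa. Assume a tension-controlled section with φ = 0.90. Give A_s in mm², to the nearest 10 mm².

A_s ≈ 2090 mm²

M_n = M_u/φ = 311/0.90 = 345.556 kN·m.
With M_n = 0.85 f'_c a b (d − a/2), solve the quadratic for a:
a = d − √(d² − 2M_n/(0.85 f'_c b)) = 445 − √(445² − 2 × 345.556×10⁶/(0.85 × 33.8 × 455)) = 64.01 mm.
A_s = 0.85 f'_c a b / f_y = 0.85 × 33.8 × 64.01 × 455 / 400 = 2091.9 mm².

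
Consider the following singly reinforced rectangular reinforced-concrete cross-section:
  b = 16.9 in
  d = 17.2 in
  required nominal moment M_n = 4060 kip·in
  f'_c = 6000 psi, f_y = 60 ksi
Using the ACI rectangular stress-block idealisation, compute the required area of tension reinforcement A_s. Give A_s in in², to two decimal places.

From M_n = 0.85 f'_c a b (d − a/2):
a = d − √(d² − 2M_n/(0.85 f'_c b)) = 17.2 − √(17.2² − 2 × 4060/(0.85 × 6 × 16.9)) = 3.000 in.
A_s = 0.85 f'_c a b / f_y = 0.85 × 6 × 3.000 × 16.9 / 60 = 4.310 in².

A_s ≈ 4.31 in²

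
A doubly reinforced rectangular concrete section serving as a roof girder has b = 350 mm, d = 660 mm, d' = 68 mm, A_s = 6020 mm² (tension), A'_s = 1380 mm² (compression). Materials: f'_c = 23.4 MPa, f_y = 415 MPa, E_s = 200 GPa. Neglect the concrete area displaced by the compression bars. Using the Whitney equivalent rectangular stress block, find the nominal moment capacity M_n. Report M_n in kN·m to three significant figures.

Assume both tension and compression steel yield.
Net tension couple steel: A_s − A'_s = 4640 mm².
a = (A_s − A'_s) f_y / (0.85 f'_c b) = 1925600/(0.85 × 23.4 × 350) = 276.61 mm.
c = a/β₁ = 276.61/0.85 = 325.42 mm; ε'_s = 0.003(c − d')/c = 0.0024 ≥ f_y/E_s = 0.0021, so compression steel does yield.
M_n = (A_s − A'_s) f_y (d − a/2) + A'_s f_y (d − d') = [1925600 × (660 − 138.305) + 572700 × (660 − 68)] × 10⁻⁶ = 1004.58 + 339.04 = 1343.62 kN·m.

M_n ≈ 1340 kN·m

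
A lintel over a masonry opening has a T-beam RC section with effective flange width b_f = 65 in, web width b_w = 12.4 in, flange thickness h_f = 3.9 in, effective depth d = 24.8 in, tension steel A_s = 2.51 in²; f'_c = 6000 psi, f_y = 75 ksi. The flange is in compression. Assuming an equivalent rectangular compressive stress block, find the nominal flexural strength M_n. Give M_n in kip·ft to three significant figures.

Tension: T = A_s f_y = 2.51 × 75 = 188.25 kips.
Try a within the flange: a = T/(0.85 f'_c b_f) = 188.25/(0.85 × 6 × 65) = 0.568 in.
Since a = 0.568 ≤ h_f = 3.9 in, the stress block lies entirely in the flange; analyse as a rectangular beam of width b_f.
M_n = T(d − a/2) = 188.25 × (24.8 − 0.284) = 4615.1 kip·in.
M_n = 4615.1/12 = 384.59 kip·ft.

M_n ≈ 385 kip·ft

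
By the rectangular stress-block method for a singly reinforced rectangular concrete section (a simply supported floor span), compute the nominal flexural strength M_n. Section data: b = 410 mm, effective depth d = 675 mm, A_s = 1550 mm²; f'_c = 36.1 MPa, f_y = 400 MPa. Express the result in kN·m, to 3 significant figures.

M_n ≈ 403 kN·m

T = A_s f_y = 1550 × 400 = 620000 N = 620 kN.
From C = T: a = T/(0.85 f'_c b) = 620000/(0.85 × 36.1 × 410) = 49.28 mm.
M_n = T(d − a/2) = 620 kN × (675 − 24.64) mm = 403.22 kN·m.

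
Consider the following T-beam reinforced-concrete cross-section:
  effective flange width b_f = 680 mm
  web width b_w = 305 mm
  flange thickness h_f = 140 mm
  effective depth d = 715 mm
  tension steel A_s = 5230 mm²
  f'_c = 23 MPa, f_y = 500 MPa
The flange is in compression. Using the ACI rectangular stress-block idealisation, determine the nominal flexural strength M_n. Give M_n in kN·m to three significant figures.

Tension: T = A_s f_y = 5230 × 500 = 2615000 N.
Try a within the flange: a = T/(0.85 f'_c b_f) = 2615000/(0.85 × 23 × 680) = 196.71 mm.
a = 196.71 > h_f = 140 mm: the block extends into the web. Split into flange-overhang and web parts.
C_f = 0.85 f'_c (b_f − b_w) h_f = 0.85 × 23 × (680 − 305) × 140 = 1026375 N.
Remaining web compression depth: a_w = (T − C_f)/(0.85 f'_c b_w) = (2615000 − 1026375)/(0.85 × 23 × 305) = 266.42 mm.
M_n = C_f(d − h_f/2) + (T − C_f)(d − a_w/2) = 1026375 × (715 − 70) + 1588625 × (715 − 133.21) = 662.01 + 924.25 = 1586.26 × 10⁶ N·mm.
M_n = 1586.26 kN·m.

M_n ≈ 1590 kN·m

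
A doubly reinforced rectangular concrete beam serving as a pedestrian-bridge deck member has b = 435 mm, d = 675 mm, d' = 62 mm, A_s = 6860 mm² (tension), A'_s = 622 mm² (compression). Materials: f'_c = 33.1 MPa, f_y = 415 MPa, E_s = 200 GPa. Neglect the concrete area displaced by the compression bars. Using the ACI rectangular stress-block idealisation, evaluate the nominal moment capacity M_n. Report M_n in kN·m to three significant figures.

M_n ≈ 1630 kN·m

Assume both tension and compression steel yield.
Net tension couple steel: A_s − A'_s = 6238 mm².
a = (A_s − A'_s) f_y / (0.85 f'_c b) = 2588770/(0.85 × 33.1 × 435) = 211.52 mm.
c = a/β₁ = 211.52/0.814 = 259.85 mm; ε'_s = 0.003(c − d')/c = 0.0023 ≥ f_y/E_s = 0.0021, so compression steel does yield.
M_n = (A_s − A'_s) f_y (d − a/2) + A'_s f_y (d − d') = [2588770 × (675 − 105.76) + 258130 × (675 − 62)] × 10⁻⁶ = 1473.63 + 158.23 = 1631.86 kN·m.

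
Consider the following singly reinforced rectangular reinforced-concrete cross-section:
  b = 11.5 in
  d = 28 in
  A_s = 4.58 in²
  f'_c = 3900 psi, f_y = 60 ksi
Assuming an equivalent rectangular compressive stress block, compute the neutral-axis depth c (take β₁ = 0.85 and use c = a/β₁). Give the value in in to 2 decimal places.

c ≈ 8.48 in

T = A_s f_y = 4.58 × 60 = 274.8 kips.
a = T/(0.85 f'_c b) = 274.8/(0.85 × 3.9 × 11.5) = 7.2083 in.
With β₁ = 0.85, c = a/β₁ = 7.2083/0.85 = 8.48 in.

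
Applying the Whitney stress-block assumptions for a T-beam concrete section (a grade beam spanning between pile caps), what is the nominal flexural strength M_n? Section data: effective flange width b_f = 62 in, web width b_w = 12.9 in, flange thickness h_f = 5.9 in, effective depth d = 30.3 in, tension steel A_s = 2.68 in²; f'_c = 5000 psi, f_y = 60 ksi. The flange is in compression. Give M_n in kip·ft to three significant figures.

Tension: T = A_s f_y = 2.68 × 60 = 160.8 kips.
Try a within the flange: a = T/(0.85 f'_c b_f) = 160.8/(0.85 × 5 × 62) = 0.610 in.
Since a = 0.610 ≤ h_f = 5.9 in, the stress block lies entirely in the flange; analyse as a rectangular beam of width b_f.
M_n = T(d − a/2) = 160.8 × (30.3 − 0.305) = 4823.2 kip·in.
M_n = 4823.2/12 = 401.93 kip·ft.

M_n ≈ 402 kip·ft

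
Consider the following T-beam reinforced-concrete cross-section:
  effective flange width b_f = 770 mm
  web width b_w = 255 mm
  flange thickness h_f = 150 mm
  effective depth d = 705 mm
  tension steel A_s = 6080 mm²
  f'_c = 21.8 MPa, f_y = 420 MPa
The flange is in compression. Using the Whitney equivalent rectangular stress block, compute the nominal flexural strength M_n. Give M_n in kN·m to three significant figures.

M_n ≈ 1560 kN·m

Tension: T = A_s f_y = 6080 × 420 = 2553600 N.
Try a within the flange: a = T/(0.85 f'_c b_f) = 2553600/(0.85 × 21.8 × 770) = 178.97 mm.
a = 178.97 > h_f = 150 mm: the block extends into the web. Split into flange-overhang and web parts.
C_f = 0.85 f'_c (b_f − b_w) h_f = 0.85 × 21.8 × (770 − 255) × 150 = 1431443 N.
Remaining web compression depth: a_w = (T − C_f)/(0.85 f'_c b_w) = (2553600 − 1431443)/(0.85 × 21.8 × 255) = 237.49 mm.
M_n = C_f(d − h_f/2) + (T − C_f)(d − a_w/2) = 1431443 × (705 − 75) + 1122157 × (705 − 118.745) = 901.81 + 657.87 = 1559.68 × 10⁶ N·mm.
M_n = 1559.68 kN·m.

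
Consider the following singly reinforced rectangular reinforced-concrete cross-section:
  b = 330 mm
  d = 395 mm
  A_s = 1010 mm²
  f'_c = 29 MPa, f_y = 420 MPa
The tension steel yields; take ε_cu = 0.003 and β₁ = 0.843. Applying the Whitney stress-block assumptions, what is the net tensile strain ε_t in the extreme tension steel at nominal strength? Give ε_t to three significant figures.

ε_t ≈ 0.0162

a = A_s f_y/(0.85 f'_c b) = 52.15 mm.
β₁ = 0.843, so c = a/β₁ = 52.15/0.843 = 61.86 mm.
From the linear strain diagram with ε_cu = 0.003: ε_t = 0.003 (d − c)/c = 0.003 × (395 − 61.86)/61.86 = 0.0162.
Since ε_t ≥ 0.005, the section is tension-controlled.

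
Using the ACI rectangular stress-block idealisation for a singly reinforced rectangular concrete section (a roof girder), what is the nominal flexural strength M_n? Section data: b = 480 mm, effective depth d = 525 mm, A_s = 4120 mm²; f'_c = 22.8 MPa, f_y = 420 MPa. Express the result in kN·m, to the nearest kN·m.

M_n ≈ 748 kN·m

T = A_s f_y = 4120 × 420 = 1730400 N = 1730.4 kN.
From C = T: a = T/(0.85 f'_c b) = 1730400/(0.85 × 22.8 × 480) = 186.02 mm.
M_n = T(d − a/2) = 1730.4 kN × (525 − 93.01) mm = 747.52 kN·m.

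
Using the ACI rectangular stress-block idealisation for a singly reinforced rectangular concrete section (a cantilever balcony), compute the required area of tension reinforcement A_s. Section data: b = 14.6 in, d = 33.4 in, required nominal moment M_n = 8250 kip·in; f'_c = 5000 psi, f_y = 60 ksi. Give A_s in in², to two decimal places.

A_s ≈ 4.40 in²

From M_n = 0.85 f'_c a b (d − a/2):
a = d − √(d² − 2M_n/(0.85 f'_c b)) = 33.4 − √(33.4² − 2 × 8250/(0.85 × 5 × 14.6)) = 4.251 in.
A_s = 0.85 f'_c a b / f_y = 0.85 × 5 × 4.251 × 14.6 / 60 = 4.396 in².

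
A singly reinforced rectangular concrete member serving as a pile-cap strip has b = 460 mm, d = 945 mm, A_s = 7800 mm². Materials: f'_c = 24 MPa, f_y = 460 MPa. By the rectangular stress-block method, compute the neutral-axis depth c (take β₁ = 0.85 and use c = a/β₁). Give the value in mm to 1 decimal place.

T = A_s f_y = 7800 × 460 = 3588000 N = 3588 kN.
Setting C = 0.85 f'_c a b equal to T: a = 3588000/(0.85 × 24 × 460) = 382.353 mm.
With β₁ = 0.85, c = a/β₁ = 382.353/0.85 = 449.8 mm.

c ≈ 449.8 mm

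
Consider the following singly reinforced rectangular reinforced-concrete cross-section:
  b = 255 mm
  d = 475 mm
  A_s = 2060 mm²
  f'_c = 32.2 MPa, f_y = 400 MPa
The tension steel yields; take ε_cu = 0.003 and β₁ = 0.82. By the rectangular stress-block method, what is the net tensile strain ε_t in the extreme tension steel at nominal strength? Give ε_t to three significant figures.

ε_t ≈ 0.00690

a = A_s f_y/(0.85 f'_c b) = 118.06 mm.
β₁ = 0.82, so c = a/β₁ = 118.06/0.82 = 143.98 mm.
From the linear strain diagram with ε_cu = 0.003: ε_t = 0.003 (d − c)/c = 0.003 × (475 − 143.98)/143.98 = 0.00690.
Since ε_t ≥ 0.005, the section is tension-controlled.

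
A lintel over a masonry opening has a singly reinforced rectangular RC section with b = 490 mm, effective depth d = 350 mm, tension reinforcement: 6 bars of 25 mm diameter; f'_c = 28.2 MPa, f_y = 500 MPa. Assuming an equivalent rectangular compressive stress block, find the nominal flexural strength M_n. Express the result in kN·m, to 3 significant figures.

M_n ≈ 423 kN·m

A_s = 6 × 491 = 2946 mm².
T = A_s f_y = 2946 × 500 = 1473000 N = 1473 kN.
From C = T: a = T/(0.85 f'_c b) = 1473000/(0.85 × 28.2 × 490) = 125.41 mm.
M_n = T(d − a/2) = 1473 kN × (350 − 62.705) mm = 423.19 kN·m.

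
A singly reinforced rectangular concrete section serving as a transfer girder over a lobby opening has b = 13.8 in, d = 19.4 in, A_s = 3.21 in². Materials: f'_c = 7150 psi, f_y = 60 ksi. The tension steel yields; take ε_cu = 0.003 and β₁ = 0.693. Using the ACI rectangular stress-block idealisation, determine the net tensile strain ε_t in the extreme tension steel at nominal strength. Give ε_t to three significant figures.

a = A_s f_y/(0.85 f'_c b) = 2.296 in.
β₁ = 0.693, so c = a/β₁ = 2.296/0.693 = 3.313 in.
From the linear strain diagram with ε_cu = 0.003: ε_t = 0.003 (d − c)/c = 0.003 × (19.4 − 3.313)/3.313 = 0.0146.
Since ε_t ≥ 0.005, the section is tension-controlled.

ε_t ≈ 0.0146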